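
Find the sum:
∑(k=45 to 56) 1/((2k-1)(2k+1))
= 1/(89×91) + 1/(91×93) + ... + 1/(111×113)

Partial fractions: 1/((2k-1)(2k+1)) = (1/2)[1/(2k-1) - 1/(2k+1)]
The series telescopes:
= (1/2)[1/89 - 1/113]
= 12/10057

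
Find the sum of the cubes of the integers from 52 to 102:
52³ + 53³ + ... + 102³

Use ∑_{k=1}^{n} k³ = [n(n+1)/2]², then subtract the first 51 terms.
∑_{k=1}^{102} k³ = [102×103/2]² = 5253² = 27594009
∑_{k=1}^{51} k³ = [51×52/2]² = 1326² = 1758276
∑_{k=52}^{102} k³ = 27594009 - 1758276 = 25835733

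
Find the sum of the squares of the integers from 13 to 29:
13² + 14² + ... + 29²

Use ∑_{k=1}^{n} k² = n(n+1)(2n+1)/6, then subtract the first 12 terms.
∑_{k=1}^{29} k² = 29×30×59/6 = 8555
∑_{k=1}^{12} k² = 12×13×25/6 = 650
∑_{k=13}^{29} k² = 8555 - 650 = 7905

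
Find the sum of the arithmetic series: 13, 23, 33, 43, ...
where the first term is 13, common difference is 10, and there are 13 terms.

Sₙ = n/2 × (first + last)
Last term = a + (n-1)d = 13 + (13-1)×10 = 133
S_13 = 13/2 × (13 + 133)
S_13 = 13/2 × 146 = 949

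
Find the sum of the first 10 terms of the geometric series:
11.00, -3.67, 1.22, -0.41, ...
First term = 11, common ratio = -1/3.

Sₙ = a(1 - rⁿ) / (1 - r)
S_10 = 11(1 - (-1/3)^10) / (1 - (-1/3))
S_10 = 11(1 - (1/59049)) / (4/3)
S_10 = 162382/19683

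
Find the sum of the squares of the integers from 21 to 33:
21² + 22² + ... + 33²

Use ∑_{k=1}^{n} k² = n(n+1)(2n+1)/6, then subtract the first 20 terms.
∑_{k=1}^{33} k² = 33×34×67/6 = 12529
∑_{k=1}^{20} k² = 20×21×41/6 = 2870
∑_{k=21}^{33} k² = 12529 - 2870 = 9659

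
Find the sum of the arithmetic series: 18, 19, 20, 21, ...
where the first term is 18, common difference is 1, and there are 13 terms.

Sₙ = n/2 × (first + last)
Last term = a + (n-1)d = 18 + (13-1)×1 = 30
S_13 = 13/2 × (18 + 30)
S_13 = 13/2 × 48 = 312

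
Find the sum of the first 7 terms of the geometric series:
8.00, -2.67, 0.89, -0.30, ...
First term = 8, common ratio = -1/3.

Sₙ = a(1 - rⁿ) / (1 - r)
S_7 = 8(1 - (-1/3)^7) / (1 - (-1/3))
S_7 = 8(1 - (-1/2187)) / (4/3)
S_7 = 4376/729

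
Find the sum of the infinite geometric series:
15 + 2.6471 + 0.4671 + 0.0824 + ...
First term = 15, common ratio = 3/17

For |r| < 1, S = a / (1 - r)
S = 15 / (1 - (3/17))
S = 15 / (14/17)
S = 255/14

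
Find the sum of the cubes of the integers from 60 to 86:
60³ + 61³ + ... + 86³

Use ∑_{k=1}^{n} k³ = [n(n+1)/2]², then subtract the first 59 terms.
∑_{k=1}^{86} k³ = [86×87/2]² = 3741² = 13995081
∑_{k=1}^{59} k³ = [59×60/2]² = 1770² = 3132900
∑_{k=60}^{86} k³ = 13995081 - 3132900 = 10862181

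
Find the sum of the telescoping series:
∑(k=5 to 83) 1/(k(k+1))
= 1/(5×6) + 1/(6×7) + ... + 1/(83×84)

Partial fractions: 1/(k(k+1)) = 1/k - 1/(k+1)
The series telescopes:
= (1/5 - 1/6) + (1/6 - 1/7) + ... + (1/83 - 1/84)
= 1/5 - 1/84
= 79/420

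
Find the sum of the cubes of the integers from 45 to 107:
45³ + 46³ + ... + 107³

Use ∑_{k=1}^{n} k³ = [n(n+1)/2]², then subtract the first 44 terms.
∑_{k=1}^{107} k³ = [107×108/2]² = 5778² = 33385284
∑_{k=1}^{44} k³ = [44×45/2]² = 990² = 980100
∑_{k=45}^{107} k³ = 33385284 - 980100 = 32405184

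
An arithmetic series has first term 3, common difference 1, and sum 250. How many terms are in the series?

Using S = n/2 × [2a + (n-1)d]
250 = n/2 × [2(3) + (n-1)(1)]
250 = n/2 × [6 + 1n - 1]
500 = n × [5 + 1n]
1n² + (5)n - 500 = 0
Discriminant: Δ = (5)² - 4(1)(-500) = 25 + 2000 = 2025
√Δ = 45
n = [-(5) + √Δ] / (2·1) = (-5 + 45) / 2 = 40 / 2 = 20
(The negative root is discarded since n must be a positive integer.)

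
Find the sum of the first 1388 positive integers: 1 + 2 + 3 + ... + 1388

Formula: ∑k = n(n+1)/2
= 1388×1389/2
= 1927932/2
= 963966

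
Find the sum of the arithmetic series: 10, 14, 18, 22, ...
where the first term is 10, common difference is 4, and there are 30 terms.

Sₙ = n/2 × (first + last)
Last term = a + (n-1)d = 10 + (30-1)×4 = 126
S_30 = 30/2 × (10 + 126)
S_30 = 30/2 × 136 = 2040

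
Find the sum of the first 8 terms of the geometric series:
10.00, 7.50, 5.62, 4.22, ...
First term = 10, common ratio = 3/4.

Sₙ = a(1 - rⁿ) / (1 - r)
S_8 = 10(1 - (3/4)^8) / (1 - (3/4))
S_8 = 10(1 - (6561/65536)) / (1/4)
S_8 = 294875/8192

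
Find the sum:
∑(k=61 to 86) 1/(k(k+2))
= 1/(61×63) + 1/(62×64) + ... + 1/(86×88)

Partial fractions: 1/(k(k+2)) = (1/2)[1/k - 1/(k+2)]
Telescoping leaves the first two and last two terms:
= (1/2)[1/61 + 1/62 - 1/87 - 1/88]
= 139919/28954992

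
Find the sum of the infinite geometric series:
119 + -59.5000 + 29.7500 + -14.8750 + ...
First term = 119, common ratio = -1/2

For |r| < 1, S = a / (1 - r)
S = 119 / (1 - (-1/2))
S = 119 / (3/2)
S = 238/3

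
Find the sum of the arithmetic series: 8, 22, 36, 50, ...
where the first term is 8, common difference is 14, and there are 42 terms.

Sₙ = n/2 × (first + last)
Last term = a + (n-1)d = 8 + (42-1)×14 = 582
S_42 = 42/2 × (8 + 582)
S_42 = 42/2 × 590 = 12390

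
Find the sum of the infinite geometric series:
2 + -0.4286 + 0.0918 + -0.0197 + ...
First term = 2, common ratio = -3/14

For |r| < 1, S = a / (1 - r)
S = 2 / (1 - (-3/14))
S = 2 / (17/14)
S = 28/17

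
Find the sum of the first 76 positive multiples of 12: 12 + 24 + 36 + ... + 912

Factor out 12: = 12(1 + 2 + ... + 76) = 12 × n(n+1)/2
= 12 × 76×77/2
= 12 × 2926
= 35112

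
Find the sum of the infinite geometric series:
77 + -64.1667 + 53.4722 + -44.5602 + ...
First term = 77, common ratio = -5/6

For |r| < 1, S = a / (1 - r)
S = 77 / (1 - (-5/6))
S = 77 / (11/6)
S = 42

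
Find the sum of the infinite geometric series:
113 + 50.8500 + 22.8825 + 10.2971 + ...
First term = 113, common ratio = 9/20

For |r| < 1, S = a / (1 - r)
S = 113 / (1 - (9/20))
S = 113 / (11/20)
S = 2260/11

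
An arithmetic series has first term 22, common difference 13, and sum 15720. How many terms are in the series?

Using S = n/2 × [2a + (n-1)d]
15720 = n/2 × [2(22) + (n-1)(13)]
15720 = n/2 × [44 + 13n - 13]
31440 = n × [31 + 13n]
13n² + (31)n - 31440 = 0
Discriminant: Δ = (31)² - 4(13)(-31440) = 961 + 1634880 = 1635841
√Δ = 1279
n = [-(31) + √Δ] / (2·13) = (-31 + 1279) / 26 = 1248 / 26 = 48
(The negative root is discarded since n must be a positive integer.)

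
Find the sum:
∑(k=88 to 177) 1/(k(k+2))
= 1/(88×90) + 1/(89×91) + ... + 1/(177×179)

Partial fractions: 1/(k(k+2)) = (1/2)[1/k - 1/(k+2)]
Telescoping leaves the first two and last two terms:
= (1/2)[1/88 + 1/89 - 1/178 - 1/179]
= 15975/2803856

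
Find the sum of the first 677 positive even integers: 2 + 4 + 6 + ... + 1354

Sum of first n even numbers = n(n+1)
= 677×678
= 459006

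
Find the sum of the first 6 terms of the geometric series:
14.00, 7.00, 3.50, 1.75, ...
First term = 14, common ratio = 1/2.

Sₙ = a(1 - rⁿ) / (1 - r)
S_6 = 14(1 - (1/2)^6) / (1 - (1/2))
S_6 = 14(1 - (1/64)) / (1/2)
S_6 = 441/16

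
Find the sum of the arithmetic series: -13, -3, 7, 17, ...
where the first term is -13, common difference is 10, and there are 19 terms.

Sₙ = n/2 × (first + last)
Last term = a + (n-1)d = -13 + (19-1)×10 = 167
S_19 = 19/2 × (-13 + 167)
S_19 = 19/2 × 154 = 1463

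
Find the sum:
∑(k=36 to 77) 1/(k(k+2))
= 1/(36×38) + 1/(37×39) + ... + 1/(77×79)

Partial fractions: 1/(k(k+2)) = (1/2)[1/k - 1/(k+2)]
Telescoping leaves the first two and last two terms:
= (1/2)[1/36 + 1/37 - 1/78 - 1/79]
= 40117/2735928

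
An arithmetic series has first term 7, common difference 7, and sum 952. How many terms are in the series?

Using S = n/2 × [2a + (n-1)d]
952 = n/2 × [2(7) + (n-1)(7)]
952 = n/2 × [14 + 7n - 7]
1904 = n × [7 + 7n]
7n² + (7)n - 1904 = 0
Discriminant: Δ = (7)² - 4(7)(-1904) = 49 + 53312 = 53361
√Δ = 231
n = [-(7) + √Δ] / (2·7) = (-7 + 231) / 14 = 224 / 14 = 16
(The negative root is discarded since n must be a positive integer.)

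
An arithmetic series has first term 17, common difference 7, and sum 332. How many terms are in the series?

Using S = n/2 × [2a + (n-1)d]
332 = n/2 × [2(17) + (n-1)(7)]
332 = n/2 × [34 + 7n - 7]
664 = n × [27 + 7n]
7n² + (27)n - 664 = 0
Discriminant: Δ = (27)² - 4(7)(-664) = 729 + 18592 = 19321
√Δ = 139
n = [-(27) + √Δ] / (2·7) = (-27 + 139) / 14 = 112 / 14 = 8
(The negative root is discarded since n must be a positive integer.)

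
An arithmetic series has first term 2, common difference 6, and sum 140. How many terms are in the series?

Using S = n/2 × [2a + (n-1)d]
140 = n/2 × [2(2) + (n-1)(6)]
140 = n/2 × [4 + 6n - 6]
280 = n × [-2 + 6n]
6n² + (-2)n - 280 = 0
Discriminant: Δ = (-2)² - 4(6)(-280) = 4 + 6720 = 6724
√Δ = 82
n = [-(-2) + √Δ] / (2·6) = (2 + 82) / 12 = 84 / 12 = 7
(The negative root is discarded since n must be a positive integer.)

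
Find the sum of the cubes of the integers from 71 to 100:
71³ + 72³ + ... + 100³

Use ∑_{k=1}^{n} k³ = [n(n+1)/2]², then subtract the first 70 terms.
∑_{k=1}^{100} k³ = [100×101/2]² = 5050² = 25502500
∑_{k=1}^{70} k³ = [70×71/2]² = 2485² = 6175225
∑_{k=71}^{100} k³ = 25502500 - 6175225 = 19327275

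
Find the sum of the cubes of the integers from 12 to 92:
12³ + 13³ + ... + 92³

Use ∑_{k=1}^{n} k³ = [n(n+1)/2]², then subtract the first 11 terms.
∑_{k=1}^{92} k³ = [92×93/2]² = 4278² = 18301284
∑_{k=1}^{11} k³ = [11×12/2]² = 66² = 4356
∑_{k=12}^{92} k³ = 18301284 - 4356 = 18296928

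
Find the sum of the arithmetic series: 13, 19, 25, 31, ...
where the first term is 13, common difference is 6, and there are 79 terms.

Sₙ = n/2 × (first + last)
Last term = a + (n-1)d = 13 + (79-1)×6 = 481
S_79 = 79/2 × (13 + 481)
S_79 = 79/2 × 494 = 19513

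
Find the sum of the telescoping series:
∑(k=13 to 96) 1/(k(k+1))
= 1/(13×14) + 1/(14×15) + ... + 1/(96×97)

Partial fractions: 1/(k(k+1)) = 1/k - 1/(k+1)
The series telescopes:
= (1/13 - 1/14) + (1/14 - 1/15) + ... + (1/96 - 1/97)
= 1/13 - 1/97
= 84/1261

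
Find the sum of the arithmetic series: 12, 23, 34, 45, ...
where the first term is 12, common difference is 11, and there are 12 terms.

Sₙ = n/2 × (first + last)
Last term = a + (n-1)d = 12 + (12-1)×11 = 133
S_12 = 12/2 × (12 + 133)
S_12 = 12/2 × 145 = 870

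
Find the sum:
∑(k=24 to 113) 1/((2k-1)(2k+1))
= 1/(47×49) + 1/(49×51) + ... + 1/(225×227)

Partial fractions: 1/((2k-1)(2k+1)) = (1/2)[1/(2k-1) - 1/(2k+1)]
The series telescopes:
= (1/2)[1/47 - 1/227]
= 90/10669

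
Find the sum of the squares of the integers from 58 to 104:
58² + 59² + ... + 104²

Use ∑_{k=1}^{n} k² = n(n+1)(2n+1)/6, then subtract the first 57 terms.
∑_{k=1}^{104} k² = 104×105×209/6 = 380380
∑_{k=1}^{57} k² = 57×58×115/6 = 63365
∑_{k=58}^{104} k² = 380380 - 63365 = 317015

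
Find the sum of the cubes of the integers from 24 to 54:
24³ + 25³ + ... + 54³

Use ∑_{k=1}^{n} k³ = [n(n+1)/2]², then subtract the first 23 terms.
∑_{k=1}^{54} k³ = [54×55/2]² = 1485² = 2205225
∑_{k=1}^{23} k³ = [23×24/2]² = 276² = 76176
∑_{k=24}^{54} k³ = 2205225 - 76176 = 2129049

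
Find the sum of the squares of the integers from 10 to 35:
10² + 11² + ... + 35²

Use ∑_{k=1}^{n} k² = n(n+1)(2n+1)/6, then subtract the first 9 terms.
∑_{k=1}^{35} k² = 35×36×71/6 = 14910
∑_{k=1}^{9} k² = 9×10×19/6 = 285
∑_{k=10}^{35} k² = 14910 - 285 = 14625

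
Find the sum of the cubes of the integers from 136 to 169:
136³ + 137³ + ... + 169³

Use ∑_{k=1}^{n} k³ = [n(n+1)/2]², then subtract the first 135 terms.
∑_{k=1}^{169} k³ = [169×170/2]² = 14365² = 206353225
∑_{k=1}^{135} k³ = [135×136/2]² = 9180² = 84272400
∑_{k=136}^{169} k³ = 206353225 - 84272400 = 122080825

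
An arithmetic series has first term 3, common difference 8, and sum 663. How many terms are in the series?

Using S = n/2 × [2a + (n-1)d]
663 = n/2 × [2(3) + (n-1)(8)]
663 = n/2 × [6 + 8n - 8]
1326 = n × [-2 + 8n]
8n² + (-2)n - 1326 = 0
Discriminant: Δ = (-2)² - 4(8)(-1326) = 4 + 42432 = 42436
√Δ = 206
n = [-(-2) + √Δ] / (2·8) = (2 + 206) / 16 = 208 / 16 = 13
(The negative root is discarded since n must be a positive integer.)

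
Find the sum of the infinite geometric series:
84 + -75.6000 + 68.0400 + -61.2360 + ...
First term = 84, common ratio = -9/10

For |r| < 1, S = a / (1 - r)
S = 84 / (1 - (-9/10))
S = 84 / (19/10)
S = 840/19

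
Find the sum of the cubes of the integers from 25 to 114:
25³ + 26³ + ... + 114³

Use ∑_{k=1}^{n} k³ = [n(n+1)/2]², then subtract the first 24 terms.
∑_{k=1}^{114} k³ = [114×115/2]² = 6555² = 42968025
∑_{k=1}^{24} k³ = [24×25/2]² = 300² = 90000
∑_{k=25}^{114} k³ = 42968025 - 90000 = 42878025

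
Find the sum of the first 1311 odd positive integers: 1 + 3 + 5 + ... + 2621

Sum of first n odd numbers = n²
= 1311²
= 1718721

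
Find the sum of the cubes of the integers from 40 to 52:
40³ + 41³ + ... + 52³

Use ∑_{k=1}^{n} k³ = [n(n+1)/2]², then subtract the first 39 terms.
∑_{k=1}^{52} k³ = [52×53/2]² = 1378² = 1898884
∑_{k=1}^{39} k³ = [39×40/2]² = 780² = 608400
∑_{k=40}^{52} k³ = 1898884 - 608400 = 1290484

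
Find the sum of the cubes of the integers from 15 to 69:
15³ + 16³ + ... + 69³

Use ∑_{k=1}^{n} k³ = [n(n+1)/2]², then subtract the first 14 terms.
∑_{k=1}^{69} k³ = [69×70/2]² = 2415² = 5832225
∑_{k=1}^{14} k³ = [14×15/2]² = 105² = 11025
∑_{k=15}^{69} k³ = 5832225 - 11025 = 5821200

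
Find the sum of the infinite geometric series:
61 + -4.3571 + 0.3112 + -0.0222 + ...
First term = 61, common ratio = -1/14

For |r| < 1, S = a / (1 - r)
S = 61 / (1 - (-1/14))
S = 61 / (15/14)
S = 854/15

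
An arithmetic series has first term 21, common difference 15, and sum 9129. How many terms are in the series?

Using S = n/2 × [2a + (n-1)d]
9129 = n/2 × [2(21) + (n-1)(15)]
9129 = n/2 × [42 + 15n - 15]
18258 = n × [27 + 15n]
15n² + (27)n - 18258 = 0
Discriminant: Δ = (27)² - 4(15)(-18258) = 729 + 1095480 = 1096209
√Δ = 1047
n = [-(27) + √Δ] / (2·15) = (-27 + 1047) / 30 = 1020 / 30 = 34
(The negative root is discarded since n must be a positive integer.)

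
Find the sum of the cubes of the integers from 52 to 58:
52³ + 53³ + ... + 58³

Use ∑_{k=1}^{n} k³ = [n(n+1)/2]², then subtract the first 51 terms.
∑_{k=1}^{58} k³ = [58×59/2]² = 1711² = 2927521
∑_{k=1}^{51} k³ = [51×52/2]² = 1326² = 1758276
∑_{k=52}^{58} k³ = 2927521 - 1758276 = 1169245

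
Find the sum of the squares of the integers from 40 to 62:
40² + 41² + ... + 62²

Use ∑_{k=1}^{n} k² = n(n+1)(2n+1)/6, then subtract the first 39 terms.
∑_{k=1}^{62} k² = 62×63×125/6 = 81375
∑_{k=1}^{39} k² = 39×40×79/6 = 20540
∑_{k=40}^{62} k² = 81375 - 20540 = 60835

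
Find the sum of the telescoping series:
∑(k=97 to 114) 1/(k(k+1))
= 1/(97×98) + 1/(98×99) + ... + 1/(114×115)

Partial fractions: 1/(k(k+1)) = 1/k - 1/(k+1)
The series telescopes:
= (1/97 - 1/98) + (1/98 - 1/99) + ... + (1/114 - 1/115)
= 1/97 - 1/115
= 18/11155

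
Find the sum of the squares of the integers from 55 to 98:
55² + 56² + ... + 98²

Use ∑_{k=1}^{n} k² = n(n+1)(2n+1)/6, then subtract the first 54 terms.
∑_{k=1}^{98} k² = 98×99×197/6 = 318549
∑_{k=1}^{54} k² = 54×55×109/6 = 53955
∑_{k=55}^{98} k² = 318549 - 53955 = 264594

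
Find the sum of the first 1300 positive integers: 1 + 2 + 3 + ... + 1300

Formula: ∑k = n(n+1)/2
= 1300×1301/2
= 1691300/2
= 845650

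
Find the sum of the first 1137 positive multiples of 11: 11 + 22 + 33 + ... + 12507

Factor out 11: = 11(1 + 2 + ... + 1137) = 11 × n(n+1)/2
= 11 × 1137×1138/2
= 11 × 646953
= 7116483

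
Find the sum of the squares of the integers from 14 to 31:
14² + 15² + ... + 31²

Use ∑_{k=1}^{n} k² = n(n+1)(2n+1)/6, then subtract the first 13 terms.
∑_{k=1}^{31} k² = 31×32×63/6 = 10416
∑_{k=1}^{13} k² = 13×14×27/6 = 819
∑_{k=14}^{31} k² = 10416 - 819 = 9597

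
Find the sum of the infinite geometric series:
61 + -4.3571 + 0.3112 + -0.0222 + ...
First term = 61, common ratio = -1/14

For |r| < 1, S = a / (1 - r)
S = 61 / (1 - (-1/14))
S = 61 / (15/14)
S = 854/15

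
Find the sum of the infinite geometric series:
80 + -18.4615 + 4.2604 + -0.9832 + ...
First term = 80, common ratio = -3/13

For |r| < 1, S = a / (1 - r)
S = 80 / (1 - (-3/13))
S = 80 / (16/13)
S = 65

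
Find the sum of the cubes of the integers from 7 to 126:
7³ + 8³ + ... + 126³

Use ∑_{k=1}^{n} k³ = [n(n+1)/2]², then subtract the first 6 terms.
∑_{k=1}^{126} k³ = [126×127/2]² = 8001² = 64016001
∑_{k=1}^{6} k³ = [6×7/2]² = 21² = 441
∑_{k=7}^{126} k³ = 64016001 - 441 = 64015560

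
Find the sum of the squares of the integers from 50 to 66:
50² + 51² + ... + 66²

Use ∑_{k=1}^{n} k² = n(n+1)(2n+1)/6, then subtract the first 49 terms.
∑_{k=1}^{66} k² = 66×67×133/6 = 98021
∑_{k=1}^{49} k² = 49×50×99/6 = 40425
∑_{k=50}^{66} k² = 98021 - 40425 = 57596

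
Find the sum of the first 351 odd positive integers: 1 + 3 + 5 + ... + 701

Sum of first n odd numbers = n²
= 351²
= 123201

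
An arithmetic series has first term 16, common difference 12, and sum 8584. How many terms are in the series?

Using S = n/2 × [2a + (n-1)d]
8584 = n/2 × [2(16) + (n-1)(12)]
8584 = n/2 × [32 + 12n - 12]
17168 = n × [20 + 12n]
12n² + (20)n - 17168 = 0
Discriminant: Δ = (20)² - 4(12)(-17168) = 400 + 824064 = 824464
√Δ = 908
n = [-(20) + √Δ] / (2·12) = (-20 + 908) / 24 = 888 / 24 = 37
(The negative root is discarded since n must be a positive integer.)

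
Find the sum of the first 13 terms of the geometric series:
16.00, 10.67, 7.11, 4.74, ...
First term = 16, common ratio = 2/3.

Sₙ = a(1 - rⁿ) / (1 - r)
S_13 = 16(1 - (2/3)^13) / (1 - (2/3))
S_13 = 16(1 - (8192/1594323)) / (1/3)
S_13 = 25378096/531441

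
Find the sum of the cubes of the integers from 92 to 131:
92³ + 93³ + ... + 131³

Use ∑_{k=1}^{n} k³ = [n(n+1)/2]², then subtract the first 91 terms.
∑_{k=1}^{131} k³ = [131×132/2]² = 8646² = 74753316
∑_{k=1}^{91} k³ = [91×92/2]² = 4186² = 17522596
∑_{k=92}^{131} k³ = 74753316 - 17522596 = 57230720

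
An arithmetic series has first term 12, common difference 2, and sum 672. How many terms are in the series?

Using S = n/2 × [2a + (n-1)d]
672 = n/2 × [2(12) + (n-1)(2)]
672 = n/2 × [24 + 2n - 2]
1344 = n × [22 + 2n]
2n² + (22)n - 1344 = 0
Discriminant: Δ = (22)² - 4(2)(-1344) = 484 + 10752 = 11236
√Δ = 106
n = [-(22) + √Δ] / (2·2) = (-22 + 106) / 4 = 84 / 4 = 21
(The negative root is discarded since n must be a positive integer.)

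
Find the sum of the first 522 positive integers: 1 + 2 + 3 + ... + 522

Formula: ∑k = n(n+1)/2
= 522×523/2
= 273006/2
= 136503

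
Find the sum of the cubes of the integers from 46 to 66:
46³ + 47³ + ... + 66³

Use ∑_{k=1}^{n} k³ = [n(n+1)/2]², then subtract the first 45 terms.
∑_{k=1}^{66} k³ = [66×67/2]² = 2211² = 4888521
∑_{k=1}^{45} k³ = [45×46/2]² = 1035² = 1071225
∑_{k=46}^{66} k³ = 4888521 - 1071225 = 3817296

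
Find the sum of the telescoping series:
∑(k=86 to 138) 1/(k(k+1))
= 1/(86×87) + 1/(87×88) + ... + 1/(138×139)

Partial fractions: 1/(k(k+1)) = 1/k - 1/(k+1)
The series telescopes:
= (1/86 - 1/87) + (1/87 - 1/88) + ... + (1/138 - 1/139)
= 1/86 - 1/139
= 53/11954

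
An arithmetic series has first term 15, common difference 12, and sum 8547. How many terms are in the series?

Using S = n/2 × [2a + (n-1)d]
8547 = n/2 × [2(15) + (n-1)(12)]
8547 = n/2 × [30 + 12n - 12]
17094 = n × [18 + 12n]
12n² + (18)n - 17094 = 0
Discriminant: Δ = (18)² - 4(12)(-17094) = 324 + 820512 = 820836
√Δ = 906
n = [-(18) + √Δ] / (2·12) = (-18 + 906) / 24 = 888 / 24 = 37
(The negative root is discarded since n must be a positive integer.)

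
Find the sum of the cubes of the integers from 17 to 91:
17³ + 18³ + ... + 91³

Use ∑_{k=1}^{n} k³ = [n(n+1)/2]², then subtract the first 16 terms.
∑_{k=1}^{91} k³ = [91×92/2]² = 4186² = 17522596
∑_{k=1}^{16} k³ = [16×17/2]² = 136² = 18496
∑_{k=17}^{91} k³ = 17522596 - 18496 = 17504100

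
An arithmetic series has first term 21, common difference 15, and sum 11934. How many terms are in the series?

Using S = n/2 × [2a + (n-1)d]
11934 = n/2 × [2(21) + (n-1)(15)]
11934 = n/2 × [42 + 15n - 15]
23868 = n × [27 + 15n]
15n² + (27)n - 23868 = 0
Discriminant: Δ = (27)² - 4(15)(-23868) = 729 + 1432080 = 1432809
√Δ = 1197
n = [-(27) + √Δ] / (2·15) = (-27 + 1197) / 30 = 1170 / 30 = 39
(The negative root is discarded since n must be a positive integer.)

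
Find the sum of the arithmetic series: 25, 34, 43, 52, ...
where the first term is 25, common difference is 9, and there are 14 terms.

Sₙ = n/2 × (first + last)
Last term = a + (n-1)d = 25 + (14-1)×9 = 142
S_14 = 14/2 × (25 + 142)
S_14 = 14/2 × 167 = 1169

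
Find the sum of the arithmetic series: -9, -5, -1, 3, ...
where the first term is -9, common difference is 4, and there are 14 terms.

Sₙ = n/2 × (first + last)
Last term = a + (n-1)d = -9 + (14-1)×4 = 43
S_14 = 14/2 × (-9 + 43)
S_14 = 14/2 × 34 = 238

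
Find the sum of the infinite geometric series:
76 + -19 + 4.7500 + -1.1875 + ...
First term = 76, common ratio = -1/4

For |r| < 1, S = a / (1 - r)
S = 76 / (1 - (-1/4))
S = 76 / (5/4)
S = 304/5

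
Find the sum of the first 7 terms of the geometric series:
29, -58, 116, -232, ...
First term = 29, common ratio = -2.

Sₙ = a(1 - rⁿ) / (1 - r)
S_7 = 29(1 - (-2)^7) / (1 - (-2))
S_7 = 29(1 - (-128)) / (3)
S_7 = 1247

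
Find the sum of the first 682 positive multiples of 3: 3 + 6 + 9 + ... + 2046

Factor out 3: = 3(1 + 2 + ... + 682) = 3 × n(n+1)/2
= 3 × 682×683/2
= 3 × 232903
= 698709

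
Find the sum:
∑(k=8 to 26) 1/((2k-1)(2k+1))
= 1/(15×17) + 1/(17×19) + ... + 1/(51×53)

Partial fractions: 1/((2k-1)(2k+1)) = (1/2)[1/(2k-1) - 1/(2k+1)]
The series telescopes:
= (1/2)[1/15 - 1/53]
= 19/795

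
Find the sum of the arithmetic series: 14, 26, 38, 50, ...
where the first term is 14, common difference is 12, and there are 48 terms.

Sₙ = n/2 × (first + last)
Last term = a + (n-1)d = 14 + (48-1)×12 = 578
S_48 = 48/2 × (14 + 578)
S_48 = 48/2 × 592 = 14208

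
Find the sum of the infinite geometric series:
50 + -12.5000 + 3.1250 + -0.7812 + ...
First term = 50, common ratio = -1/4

For |r| < 1, S = a / (1 - r)
S = 50 / (1 - (-1/4))
S = 50 / (5/4)
S = 40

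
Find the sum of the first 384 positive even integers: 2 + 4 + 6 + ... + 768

Sum of first n even numbers = n(n+1)
= 384×385
= 147840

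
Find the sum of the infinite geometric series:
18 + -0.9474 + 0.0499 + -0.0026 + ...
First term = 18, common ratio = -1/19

For |r| < 1, S = a / (1 - r)
S = 18 / (1 - (-1/19))
S = 18 / (20/19)
S = 171/10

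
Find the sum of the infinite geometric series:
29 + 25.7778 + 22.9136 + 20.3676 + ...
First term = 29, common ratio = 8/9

For |r| < 1, S = a / (1 - r)
S = 29 / (1 - (8/9))
S = 29 / (1/9)
S = 261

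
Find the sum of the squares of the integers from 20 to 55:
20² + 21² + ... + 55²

Use ∑_{k=1}^{n} k² = n(n+1)(2n+1)/6, then subtract the first 19 terms.
∑_{k=1}^{55} k² = 55×56×111/6 = 56980
∑_{k=1}^{19} k² = 19×20×39/6 = 2470
∑_{k=20}^{55} k² = 56980 - 2470 = 54510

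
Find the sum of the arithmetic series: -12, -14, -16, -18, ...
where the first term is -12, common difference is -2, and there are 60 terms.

Sₙ = n/2 × (first + last)
Last term = a + (n-1)d = -12 + (60-1)×(-2) = -130
S_60 = 60/2 × (-12 + (-130))
S_60 = 60/2 × (-142) = -4260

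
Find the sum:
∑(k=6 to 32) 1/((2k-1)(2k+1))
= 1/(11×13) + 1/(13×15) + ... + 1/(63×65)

Partial fractions: 1/((2k-1)(2k+1)) = (1/2)[1/(2k-1) - 1/(2k+1)]
The series telescopes:
= (1/2)[1/11 - 1/65]
= 27/715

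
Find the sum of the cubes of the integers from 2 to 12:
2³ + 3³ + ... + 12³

Use ∑_{k=1}^{n} k³ = [n(n+1)/2]², then subtract the first 1 terms.
∑_{k=1}^{12} k³ = [12×13/2]² = 78² = 6084
∑_{k=1}^{1} k³ = [1×2/2]² = 1² = 1
∑_{k=2}^{12} k³ = 6084 - 1 = 6083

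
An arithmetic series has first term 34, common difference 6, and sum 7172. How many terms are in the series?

Using S = n/2 × [2a + (n-1)d]
7172 = n/2 × [2(34) + (n-1)(6)]
7172 = n/2 × [68 + 6n - 6]
14344 = n × [62 + 6n]
6n² + (62)n - 14344 = 0
Discriminant: Δ = (62)² - 4(6)(-14344) = 3844 + 344256 = 348100
√Δ = 590
n = [-(62) + √Δ] / (2·6) = (-62 + 590) / 12 = 528 / 12 = 44
(The negative root is discarded since n must be a positive integer.)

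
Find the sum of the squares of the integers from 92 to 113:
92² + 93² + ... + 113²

Use ∑_{k=1}^{n} k² = n(n+1)(2n+1)/6, then subtract the first 91 terms.
∑_{k=1}^{113} k² = 113×114×227/6 = 487369
∑_{k=1}^{91} k² = 91×92×183/6 = 255346
∑_{k=92}^{113} k² = 487369 - 255346 = 232023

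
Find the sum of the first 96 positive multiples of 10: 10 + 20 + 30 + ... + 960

Factor out 10: = 10(1 + 2 + ... + 96) = 10 × n(n+1)/2
= 10 × 96×97/2
= 10 × 4656
= 46560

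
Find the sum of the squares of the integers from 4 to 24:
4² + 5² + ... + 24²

Use ∑_{k=1}^{n} k² = n(n+1)(2n+1)/6, then subtract the first 3 terms.
∑_{k=1}^{24} k² = 24×25×49/6 = 4900
∑_{k=1}^{3} k² = 3×4×7/6 = 14
∑_{k=4}^{24} k² = 4900 - 14 = 4886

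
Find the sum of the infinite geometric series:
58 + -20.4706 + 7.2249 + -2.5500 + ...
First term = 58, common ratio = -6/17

For |r| < 1, S = a / (1 - r)
S = 58 / (1 - (-6/17))
S = 58 / (23/17)
S = 986/23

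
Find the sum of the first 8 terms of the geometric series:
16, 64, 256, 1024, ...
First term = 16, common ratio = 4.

Sₙ = a(1 - rⁿ) / (1 - r)
S_8 = 16(1 - 4^8) / (1 - 4)
S_8 = 16(1 - 65536) / (-3)
S_8 = 349520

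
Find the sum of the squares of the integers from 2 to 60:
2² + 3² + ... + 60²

Use ∑_{k=1}^{n} k² = n(n+1)(2n+1)/6, then subtract the first 1 terms.
∑_{k=1}^{60} k² = 60×61×121/6 = 73810
∑_{k=1}^{1} k² = 1×2×3/6 = 1
∑_{k=2}^{60} k² = 73810 - 1 = 73809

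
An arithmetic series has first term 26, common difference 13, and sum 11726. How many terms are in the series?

Using S = n/2 × [2a + (n-1)d]
11726 = n/2 × [2(26) + (n-1)(13)]
11726 = n/2 × [52 + 13n - 13]
23452 = n × [39 + 13n]
13n² + (39)n - 23452 = 0
Discriminant: Δ = (39)² - 4(13)(-23452) = 1521 + 1219504 = 1221025
√Δ = 1105
n = [-(39) + √Δ] / (2·13) = (-39 + 1105) / 26 = 1066 / 26 = 41
(The negative root is discarded since n must be a positive integer.)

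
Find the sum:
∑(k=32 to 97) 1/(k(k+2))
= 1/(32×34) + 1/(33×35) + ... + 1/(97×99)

Partial fractions: 1/(k(k+2)) = (1/2)[1/k - 1/(k+2)]
Telescoping leaves the first two and last two terms:
= (1/2)[1/32 + 1/33 - 1/98 - 1/99]
= 6403/310464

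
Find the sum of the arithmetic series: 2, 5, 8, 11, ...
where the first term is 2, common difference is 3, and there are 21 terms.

Sₙ = n/2 × (first + last)
Last term = a + (n-1)d = 2 + (21-1)×3 = 62
S_21 = 21/2 × (2 + 62)
S_21 = 21/2 × 64 = 672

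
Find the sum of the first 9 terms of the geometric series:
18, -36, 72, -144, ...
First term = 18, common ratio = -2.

Sₙ = a(1 - rⁿ) / (1 - r)
S_9 = 18(1 - (-2)^9) / (1 - (-2))
S_9 = 18(1 - (-512)) / (3)
S_9 = 3078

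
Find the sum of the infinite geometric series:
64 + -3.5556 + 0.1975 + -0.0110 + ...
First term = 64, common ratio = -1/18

For |r| < 1, S = a / (1 - r)
S = 64 / (1 - (-1/18))
S = 64 / (19/18)
S = 1152/19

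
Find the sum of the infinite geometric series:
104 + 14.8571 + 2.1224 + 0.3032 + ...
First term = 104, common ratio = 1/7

For |r| < 1, S = a / (1 - r)
S = 104 / (1 - (1/7))
S = 104 / (6/7)
S = 364/3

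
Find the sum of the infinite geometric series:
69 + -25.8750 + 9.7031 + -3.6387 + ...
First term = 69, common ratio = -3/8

For |r| < 1, S = a / (1 - r)
S = 69 / (1 - (-3/8))
S = 69 / (11/8)
S = 552/11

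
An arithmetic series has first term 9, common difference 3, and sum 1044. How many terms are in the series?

Using S = n/2 × [2a + (n-1)d]
1044 = n/2 × [2(9) + (n-1)(3)]
1044 = n/2 × [18 + 3n - 3]
2088 = n × [15 + 3n]
3n² + (15)n - 2088 = 0
Discriminant: Δ = (15)² - 4(3)(-2088) = 225 + 25056 = 25281
√Δ = 159
n = [-(15) + √Δ] / (2·3) = (-15 + 159) / 6 = 144 / 6 = 24
(The negative root is discarded since n must be a positive integer.)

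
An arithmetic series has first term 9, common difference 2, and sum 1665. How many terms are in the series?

Using S = n/2 × [2a + (n-1)d]
1665 = n/2 × [2(9) + (n-1)(2)]
1665 = n/2 × [18 + 2n - 2]
3330 = n × [16 + 2n]
2n² + (16)n - 3330 = 0
Discriminant: Δ = (16)² - 4(2)(-3330) = 256 + 26640 = 26896
√Δ = 164
n = [-(16) + √Δ] / (2·2) = (-16 + 164) / 4 = 148 / 4 = 37
(The negative root is discarded since n must be a positive integer.)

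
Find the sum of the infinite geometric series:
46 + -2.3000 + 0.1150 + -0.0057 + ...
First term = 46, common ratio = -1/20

For |r| < 1, S = a / (1 - r)
S = 46 / (1 - (-1/20))
S = 46 / (21/20)
S = 920/21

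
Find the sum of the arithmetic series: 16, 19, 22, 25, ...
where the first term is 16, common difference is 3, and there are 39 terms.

Sₙ = n/2 × (first + last)
Last term = a + (n-1)d = 16 + (39-1)×3 = 130
S_39 = 39/2 × (16 + 130)
S_39 = 39/2 × 146 = 2847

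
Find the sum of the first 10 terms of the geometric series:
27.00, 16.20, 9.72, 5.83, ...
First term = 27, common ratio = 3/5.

Sₙ = a(1 - rⁿ) / (1 - r)
S_10 = 27(1 - (3/5)^10) / (1 - (3/5))
S_10 = 27(1 - (59049/9765625)) / (2/5)
S_10 = 131038776/1953125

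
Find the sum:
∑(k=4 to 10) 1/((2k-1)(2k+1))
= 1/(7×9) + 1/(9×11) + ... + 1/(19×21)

Partial fractions: 1/((2k-1)(2k+1)) = (1/2)[1/(2k-1) - 1/(2k+1)]
The series telescopes:
= (1/2)[1/7 - 1/21]
= 1/21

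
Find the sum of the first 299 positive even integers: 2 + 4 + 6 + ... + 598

Sum of first n even numbers = n(n+1)
= 299×300
= 89700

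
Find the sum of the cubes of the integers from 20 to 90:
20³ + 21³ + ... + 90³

Use ∑_{k=1}^{n} k³ = [n(n+1)/2]², then subtract the first 19 terms.
∑_{k=1}^{90} k³ = [90×91/2]² = 4095² = 16769025
∑_{k=1}^{19} k³ = [19×20/2]² = 190² = 36100
∑_{k=20}^{90} k³ = 16769025 - 36100 = 16732925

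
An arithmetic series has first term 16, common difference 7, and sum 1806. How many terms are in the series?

Using S = n/2 × [2a + (n-1)d]
1806 = n/2 × [2(16) + (n-1)(7)]
1806 = n/2 × [32 + 7n - 7]
3612 = n × [25 + 7n]
7n² + (25)n - 3612 = 0
Discriminant: Δ = (25)² - 4(7)(-3612) = 625 + 101136 = 101761
√Δ = 319
n = [-(25) + √Δ] / (2·7) = (-25 + 319) / 14 = 294 / 14 = 21
(The negative root is discarded since n must be a positive integer.)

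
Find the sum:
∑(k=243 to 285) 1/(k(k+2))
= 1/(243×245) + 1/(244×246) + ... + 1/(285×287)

Partial fractions: 1/(k(k+2)) = (1/2)[1/k - 1/(k+2)]
Telescoping leaves the first two and last two terms:
= (1/2)[1/243 + 1/244 - 1/286 - 1/287]
= 2999809/4866805944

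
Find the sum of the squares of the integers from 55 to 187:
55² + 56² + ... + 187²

Use ∑_{k=1}^{n} k² = n(n+1)(2n+1)/6, then subtract the first 54 terms.
∑_{k=1}^{187} k² = 187×188×375/6 = 2197250
∑_{k=1}^{54} k² = 54×55×109/6 = 53955
∑_{k=55}^{187} k² = 2197250 - 53955 = 2143295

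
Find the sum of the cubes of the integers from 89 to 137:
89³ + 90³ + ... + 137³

Use ∑_{k=1}^{n} k³ = [n(n+1)/2]², then subtract the first 88 terms.
∑_{k=1}^{137} k³ = [137×138/2]² = 9453² = 89359209
∑_{k=1}^{88} k³ = [88×89/2]² = 3916² = 15335056
∑_{k=89}^{137} k³ = 89359209 - 15335056 = 74024153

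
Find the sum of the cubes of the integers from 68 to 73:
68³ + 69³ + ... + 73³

Use ∑_{k=1}^{n} k³ = [n(n+1)/2]², then subtract the first 67 terms.
∑_{k=1}^{73} k³ = [73×74/2]² = 2701² = 7295401
∑_{k=1}^{67} k³ = [67×68/2]² = 2278² = 5189284
∑_{k=68}^{73} k³ = 7295401 - 5189284 = 2106117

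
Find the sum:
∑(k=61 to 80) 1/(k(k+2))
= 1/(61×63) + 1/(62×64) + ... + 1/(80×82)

Partial fractions: 1/(k(k+2)) = (1/2)[1/k - 1/(k+2)]
Telescoping leaves the first two and last two terms:
= (1/2)[1/61 + 1/62 - 1/81 - 1/82]
= 50125/12560022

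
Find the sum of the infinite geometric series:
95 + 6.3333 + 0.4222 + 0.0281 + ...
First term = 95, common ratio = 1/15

For |r| < 1, S = a / (1 - r)
S = 95 / (1 - (1/15))
S = 95 / (14/15)
S = 1425/14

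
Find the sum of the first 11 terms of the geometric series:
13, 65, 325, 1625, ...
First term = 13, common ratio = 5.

Sₙ = a(1 - rⁿ) / (1 - r)
S_11 = 13(1 - 5^11) / (1 - 5)
S_11 = 13(1 - 48828125) / (-4)
S_11 = 158691403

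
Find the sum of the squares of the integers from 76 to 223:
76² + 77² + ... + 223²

Use ∑_{k=1}^{n} k² = n(n+1)(2n+1)/6, then subtract the first 75 terms.
∑_{k=1}^{223} k² = 223×224×447/6 = 3721424
∑_{k=1}^{75} k² = 75×76×151/6 = 143450
∑_{k=76}^{223} k² = 3721424 - 143450 = 3577974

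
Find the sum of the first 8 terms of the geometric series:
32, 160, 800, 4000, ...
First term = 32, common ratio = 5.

Sₙ = a(1 - rⁿ) / (1 - r)
S_8 = 32(1 - 5^8) / (1 - 5)
S_8 = 32(1 - 390625) / (-4)
S_8 = 3124992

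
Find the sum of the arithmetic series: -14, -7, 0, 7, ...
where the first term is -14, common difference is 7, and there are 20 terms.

Sₙ = n/2 × (first + last)
Last term = a + (n-1)d = -14 + (20-1)×7 = 119
S_20 = 20/2 × (-14 + 119)
S_20 = 20/2 × 105 = 1050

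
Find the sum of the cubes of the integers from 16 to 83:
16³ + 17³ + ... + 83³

Use ∑_{k=1}^{n} k³ = [n(n+1)/2]², then subtract the first 15 terms.
∑_{k=1}^{83} k³ = [83×84/2]² = 3486² = 12152196
∑_{k=1}^{15} k³ = [15×16/2]² = 120² = 14400
∑_{k=16}^{83} k³ = 12152196 - 14400 = 12137796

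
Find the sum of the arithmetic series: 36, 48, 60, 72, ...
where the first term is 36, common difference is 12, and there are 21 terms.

Sₙ = n/2 × (first + last)
Last term = a + (n-1)d = 36 + (21-1)×12 = 276
S_21 = 21/2 × (36 + 276)
S_21 = 21/2 × 312 = 3276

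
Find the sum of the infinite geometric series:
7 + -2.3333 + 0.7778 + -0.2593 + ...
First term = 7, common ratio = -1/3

For |r| < 1, S = a / (1 - r)
S = 7 / (1 - (-1/3))
S = 7 / (4/3)
S = 21/4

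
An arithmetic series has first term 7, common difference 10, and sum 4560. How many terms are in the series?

Using S = n/2 × [2a + (n-1)d]
4560 = n/2 × [2(7) + (n-1)(10)]
4560 = n/2 × [14 + 10n - 10]
9120 = n × [4 + 10n]
10n² + (4)n - 9120 = 0
Discriminant: Δ = (4)² - 4(10)(-9120) = 16 + 364800 = 364816
√Δ = 604
n = [-(4) + √Δ] / (2·10) = (-4 + 604) / 20 = 600 / 20 = 30
(The negative root is discarded since n must be a positive integer.)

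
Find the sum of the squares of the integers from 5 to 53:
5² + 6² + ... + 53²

Use ∑_{k=1}^{n} k² = n(n+1)(2n+1)/6, then subtract the first 4 terms.
∑_{k=1}^{53} k² = 53×54×107/6 = 51039
∑_{k=1}^{4} k² = 4×5×9/6 = 30
∑_{k=5}^{53} k² = 51039 - 30 = 51009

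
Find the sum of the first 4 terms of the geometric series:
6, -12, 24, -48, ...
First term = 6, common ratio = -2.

Sₙ = a(1 - rⁿ) / (1 - r)
S_4 = 6(1 - (-2)^4) / (1 - (-2))
S_4 = 6(1 - 16) / (3)
S_4 = -30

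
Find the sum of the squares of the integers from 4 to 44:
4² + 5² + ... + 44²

Use ∑_{k=1}^{n} k² = n(n+1)(2n+1)/6, then subtract the first 3 terms.
∑_{k=1}^{44} k² = 44×45×89/6 = 29370
∑_{k=1}^{3} k² = 3×4×7/6 = 14
∑_{k=4}^{44} k² = 29370 - 14 = 29356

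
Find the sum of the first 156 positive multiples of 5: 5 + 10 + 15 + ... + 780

Factor out 5: = 5(1 + 2 + ... + 156) = 5 × n(n+1)/2
= 5 × 156×157/2
= 5 × 12246
= 61230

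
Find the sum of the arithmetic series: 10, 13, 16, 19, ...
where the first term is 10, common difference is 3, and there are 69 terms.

Sₙ = n/2 × (first + last)
Last term = a + (n-1)d = 10 + (69-1)×3 = 214
S_69 = 69/2 × (10 + 214)
S_69 = 69/2 × 224 = 7728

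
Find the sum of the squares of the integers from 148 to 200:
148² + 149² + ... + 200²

Use ∑_{k=1}^{n} k² = n(n+1)(2n+1)/6, then subtract the first 147 terms.
∑_{k=1}^{200} k² = 200×201×401/6 = 2686700
∑_{k=1}^{147} k² = 147×148×295/6 = 1069670
∑_{k=148}^{200} k² = 2686700 - 1069670 = 1617030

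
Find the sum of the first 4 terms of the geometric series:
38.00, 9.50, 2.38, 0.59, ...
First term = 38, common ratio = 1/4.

Sₙ = a(1 - rⁿ) / (1 - r)
S_4 = 38(1 - (1/4)^4) / (1 - (1/4))
S_4 = 38(1 - (1/256)) / (3/4)
S_4 = 1615/32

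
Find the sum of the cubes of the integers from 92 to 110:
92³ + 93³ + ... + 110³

Use ∑_{k=1}^{n} k³ = [n(n+1)/2]², then subtract the first 91 terms.
∑_{k=1}^{110} k³ = [110×111/2]² = 6105² = 37271025
∑_{k=1}^{91} k³ = [91×92/2]² = 4186² = 17522596
∑_{k=92}^{110} k³ = 37271025 - 17522596 = 19748429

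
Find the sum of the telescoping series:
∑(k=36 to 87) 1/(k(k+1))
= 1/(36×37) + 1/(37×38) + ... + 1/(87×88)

Partial fractions: 1/(k(k+1)) = 1/k - 1/(k+1)
The series telescopes:
= (1/36 - 1/37) + (1/37 - 1/38) + ... + (1/87 - 1/88)
= 1/36 - 1/88
= 13/792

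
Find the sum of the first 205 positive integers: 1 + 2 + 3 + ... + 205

Formula: ∑k = n(n+1)/2
= 205×206/2
= 42230/2
= 21115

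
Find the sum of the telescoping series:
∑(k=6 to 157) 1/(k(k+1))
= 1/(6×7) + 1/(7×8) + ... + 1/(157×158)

Partial fractions: 1/(k(k+1)) = 1/k - 1/(k+1)
The series telescopes:
= (1/6 - 1/7) + (1/7 - 1/8) + ... + (1/157 - 1/158)
= 1/6 - 1/158
= 38/237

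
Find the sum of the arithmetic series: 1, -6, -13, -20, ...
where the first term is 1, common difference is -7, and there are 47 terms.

Sₙ = n/2 × (first + last)
Last term = a + (n-1)d = 1 + (47-1)×(-7) = -321
S_47 = 47/2 × (1 + (-321))
S_47 = 47/2 × (-320) = -7520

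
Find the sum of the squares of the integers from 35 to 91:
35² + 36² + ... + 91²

Use ∑_{k=1}^{n} k² = n(n+1)(2n+1)/6, then subtract the first 34 terms.
∑_{k=1}^{91} k² = 91×92×183/6 = 255346
∑_{k=1}^{34} k² = 34×35×69/6 = 13685
∑_{k=35}^{91} k² = 255346 - 13685 = 241661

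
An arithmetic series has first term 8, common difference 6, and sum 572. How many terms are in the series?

Using S = n/2 × [2a + (n-1)d]
572 = n/2 × [2(8) + (n-1)(6)]
572 = n/2 × [16 + 6n - 6]
1144 = n × [10 + 6n]
6n² + (10)n - 1144 = 0
Discriminant: Δ = (10)² - 4(6)(-1144) = 100 + 27456 = 27556
√Δ = 166
n = [-(10) + √Δ] / (2·6) = (-10 + 166) / 12 = 156 / 12 = 13
(The negative root is discarded since n must be a positive integer.)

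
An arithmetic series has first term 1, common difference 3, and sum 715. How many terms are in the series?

Using S = n/2 × [2a + (n-1)d]
715 = n/2 × [2(1) + (n-1)(3)]
715 = n/2 × [2 + 3n - 3]
1430 = n × [-1 + 3n]
3n² + (-1)n - 1430 = 0
Discriminant: Δ = (-1)² - 4(3)(-1430) = 1 + 17160 = 17161
√Δ = 131
n = [-(-1) + √Δ] / (2·3) = (1 + 131) / 6 = 132 / 6 = 22
(The negative root is discarded since n must be a positive integer.)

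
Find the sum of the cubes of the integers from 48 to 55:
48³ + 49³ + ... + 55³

Use ∑_{k=1}^{n} k³ = [n(n+1)/2]², then subtract the first 47 terms.
∑_{k=1}^{55} k³ = [55×56/2]² = 1540² = 2371600
∑_{k=1}^{47} k³ = [47×48/2]² = 1128² = 1272384
∑_{k=48}^{55} k³ = 2371600 - 1272384 = 1099216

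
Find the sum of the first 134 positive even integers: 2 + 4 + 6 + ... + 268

Sum of first n even numbers = n(n+1)
= 134×135
= 18090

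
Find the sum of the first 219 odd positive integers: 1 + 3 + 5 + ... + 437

Sum of first n odd numbers = n²
= 219²
= 47961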